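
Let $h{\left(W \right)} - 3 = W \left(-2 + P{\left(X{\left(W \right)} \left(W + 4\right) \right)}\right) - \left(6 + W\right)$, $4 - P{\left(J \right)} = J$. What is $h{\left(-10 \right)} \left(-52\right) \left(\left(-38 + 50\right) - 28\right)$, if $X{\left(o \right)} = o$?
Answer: $488384$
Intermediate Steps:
$P{\left(J \right)} = 4 - J$
$h{\left(W \right)} = -3 - W + W \left(2 - W \left(4 + W\right)\right)$ ($h{\left(W \right)} = 3 - \left(6 + W - W \left(-2 - \left(-4 + W \left(W + 4\right)\right)\right)\right) = 3 - \left(6 + W - W \left(-2 - \left(-4 + W \left(4 + W\right)\right)\right)\right) = 3 - \left(6 + W - W \left(2 - W \left(4 + W\right)\right)\right) = -3 - W + W \left(2 - W \left(4 + W\right)\right)$)
$h{\left(-10 \right)} \left(-52\right) \left(\left(-38 + 50\right) - 28\right) = \left(-3 - 10 - \left(-10\right)^{3} - 4 \left(-10\right)^{2}\right) \left(-52\right) \left(\left(-38 + 50\right) - 28\right) = \left(-3 - 10 - -1000 - 400\right) \left(-52\right) \left(12 - 28\right) = \left(-3 - 10 + 1000 - 400\right) \left(-52\right) \left(-16\right) = 587 \left(-52\right) \left(-16\right) = \left(-30524\right) \left(-16\right) = 488384$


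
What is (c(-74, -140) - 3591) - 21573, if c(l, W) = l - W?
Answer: -25098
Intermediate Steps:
(c(-74, -140) - 3591) - 21573 = ((-74 - 1*(-140)) - 3591) - 21573 = ((-74 + 140) - 3591) - 21573 = (66 - 3591) - 21573 = -3525 - 21573 = -25098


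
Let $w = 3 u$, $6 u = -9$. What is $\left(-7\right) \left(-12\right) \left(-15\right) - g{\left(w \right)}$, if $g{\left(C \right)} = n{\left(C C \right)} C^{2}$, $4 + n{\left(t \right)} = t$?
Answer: $- \frac{25425}{16} \approx -1589.1$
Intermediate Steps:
$n{\left(t \right)} = -4 + t$
$u = - \frac{3}{2}$ ($u = \frac{1}{6} \left(-9\right) = - \frac{3}{2} \approx -1.5$)
$w = - \frac{9}{2}$ ($w = 3 \left(- \frac{3}{2}\right) = - \frac{9}{2} \approx -4.5$)
$g{\left(C \right)} = C^{2} \left(-4 + C^{2}\right)$ ($g{\left(C \right)} = \left(-4 + C C\right) C^{2} = \left(-4 + C^{2}\right) C^{2} = C^{2} \left(-4 + C^{2}\right)$)
$\left(-7\right) \left(-12\right) \left(-15\right) - g{\left(w \right)} = \left(-7\right) \left(-12\right) \left(-15\right) - \left(- \frac{9}{2}\right)^{2} \left(-4 + \left(- \frac{9}{2}\right)^{2}\right) = 84 \left(-15\right) - \frac{81 \left(-4 + \frac{81}{4}\right)}{4} = -1260 - \frac{81}{4} \cdot \frac{65}{4} = -1260 - \frac{5265}{16} = - \frac{25425}{16}$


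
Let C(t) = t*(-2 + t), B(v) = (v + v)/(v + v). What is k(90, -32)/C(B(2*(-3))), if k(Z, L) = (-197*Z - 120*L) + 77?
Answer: 13813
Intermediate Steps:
k(Z, L) = 77 - 197*Z - 120*L
B(v) = 1 (B(v) = (2*v)/((2*v)) = (2*v)*(1/(2*v)) = 1)
k(90, -32)/C(B(2*(-3))) = (77 - 197*90 - 120*(-32))/((1*(-2 + 1))) = (77 - 17730 + 3840)/((1*(-1))) = -13813/(-1) = -13813*(-1) = 13813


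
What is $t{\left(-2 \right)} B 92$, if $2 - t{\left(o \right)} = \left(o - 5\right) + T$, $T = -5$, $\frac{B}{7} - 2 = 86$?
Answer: $793408$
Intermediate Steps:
$B = 616$ ($B = 14 + 7 \cdot 86 = 14 + 602 = 616$)
$t{\left(o \right)} = 12 - o$ ($t{\left(o \right)} = 2 - \left(\left(o - 5\right) - 5\right) = 2 - \left(\left(-5 + o\right) - 5\right) = 2 - \left(-10 + o\right) = 12 - o$)
$t{\left(-2 \right)} B 92 = \left(12 - -2\right) 616 \cdot 92 = \left(12 + 2\right) 616 \cdot 92 = 14 \cdot 616 \cdot 92 = 8624 \cdot 92 = 793408$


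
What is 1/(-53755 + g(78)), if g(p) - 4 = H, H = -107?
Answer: -1/53858 ≈ -1.8567e-5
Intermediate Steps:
g(p) = -103 (g(p) = 4 - 107 = -103)
1/(-53755 + g(78)) = 1/(-53755 - 103) = 1/(-53858) = -1/53858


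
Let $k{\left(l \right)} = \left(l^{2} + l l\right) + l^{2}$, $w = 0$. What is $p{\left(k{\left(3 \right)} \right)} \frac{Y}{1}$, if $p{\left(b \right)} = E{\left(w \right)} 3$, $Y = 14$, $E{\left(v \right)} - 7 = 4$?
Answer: $462$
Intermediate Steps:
$E{\left(v \right)} = 11$ ($E{\left(v \right)} = 7 + 4 = 11$)
$k{\left(l \right)} = 3 l^{2}$ ($k{\left(l \right)} = \left(l^{2} + l^{2}\right) + l^{2} = 2 l^{2} + l^{2} = 3 l^{2}$)
$p{\left(b \right)} = 33$ ($p{\left(b \right)} = 11 \cdot 3 = 33$)
$p{\left(k{\left(3 \right)} \right)} \frac{Y}{1} = 33 \cdot \frac{14}{1} = 33 \cdot 14 \cdot 1 = 33 \cdot 14 = 462$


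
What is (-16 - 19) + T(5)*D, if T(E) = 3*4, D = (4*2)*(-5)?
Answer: -515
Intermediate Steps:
D = -40 (D = 8*(-5) = -40)
T(E) = 12
(-16 - 19) + T(5)*D = (-16 - 19) + 12*(-40) = -35 - 480 = -515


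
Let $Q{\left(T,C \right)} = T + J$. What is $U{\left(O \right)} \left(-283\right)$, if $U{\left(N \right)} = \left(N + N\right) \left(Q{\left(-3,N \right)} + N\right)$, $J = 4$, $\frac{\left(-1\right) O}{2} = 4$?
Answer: $-31696$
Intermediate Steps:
$O = -8$ ($O = \left(-2\right) 4 = -8$)
$Q{\left(T,C \right)} = 4 + T$ ($Q{\left(T,C \right)} = T + 4 = 4 + T$)
$U{\left(N \right)} = 2 N \left(1 + N\right)$ ($U{\left(N \right)} = \left(N + N\right) \left(\left(4 - 3\right) + N\right) = 2 N \left(1 + N\right)$)
$U{\left(O \right)} \left(-283\right) = 2 \left(-8\right) \left(1 - 8\right) \left(-283\right) = 2 \left(-8\right) \left(-7\right) \left(-283\right) = 112 \left(-283\right) = -31696$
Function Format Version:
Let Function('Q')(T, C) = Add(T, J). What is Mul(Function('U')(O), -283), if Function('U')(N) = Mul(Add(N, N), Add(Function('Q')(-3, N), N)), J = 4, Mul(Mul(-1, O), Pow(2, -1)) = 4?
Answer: -31696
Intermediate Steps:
O = -8 (O = Mul(-2, 4) = -8)
Function('Q')(T, C) = Add(4, T) (Function('Q')(T, C) = Add(T, 4) = Add(4, T))
Function('U')(N) = Mul(2, N, Add(1, N)) (Function('U')(N) = Mul(Add(N, N), Add(Add(4, -3), N)) = Mul(Mul(2, N), Add(1, N)) = Mul(2, N, Add(1, N)))
Mul(Function('U')(O), -283) = Mul(Mul(2, -8, Add(1, -8)), -283) = Mul(Mul(2, -8, -7), -283) = Mul(112, -283) = -31696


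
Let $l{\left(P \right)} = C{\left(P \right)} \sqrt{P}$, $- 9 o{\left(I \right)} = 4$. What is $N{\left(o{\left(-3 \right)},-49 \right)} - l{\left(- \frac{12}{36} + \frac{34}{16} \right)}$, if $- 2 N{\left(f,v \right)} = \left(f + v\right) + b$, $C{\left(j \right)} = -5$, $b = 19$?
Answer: $\frac{137}{9} + \frac{5 \sqrt{258}}{12} \approx 21.915$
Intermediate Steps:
$o{\left(I \right)} = - \frac{4}{9}$ ($o{\left(I \right)} = \left(- \frac{1}{9}\right) 4 = - \frac{4}{9}$)
$N{\left(f,v \right)} = - \frac{19}{2} - \frac{f}{2} - \frac{v}{2}$ ($N{\left(f,v \right)} = - \frac{\left(f + v\right) + 19}{2} = - \frac{19 + f + v}{2} = - \frac{19}{2} - \frac{f}{2} - \frac{v}{2}$)
$l{\left(P \right)} = - 5 \sqrt{P}$
$N{\left(o{\left(-3 \right)},-49 \right)} - l{\left(- \frac{12}{36} + \frac{34}{16} \right)} = \left(- \frac{19}{2} - - \frac{2}{9} - - \frac{49}{2}\right) - - 5 \sqrt{- \frac{12}{36} + \frac{34}{16}} = \left(- \frac{19}{2} + \frac{2}{9} + \frac{49}{2}\right) - - 5 \sqrt{\left(-12\right) \frac{1}{36} + 34 \cdot \frac{1}{16}} = \frac{137}{9} - - 5 \sqrt{- \frac{1}{3} + \frac{17}{8}} = \frac{137}{9} - - 5 \sqrt{\frac{43}{24}} = \frac{137}{9} - - 5 \frac{\sqrt{258}}{12} = \frac{137}{9} - - \frac{5 \sqrt{258}}{12} = \frac{137}{9} + \frac{5 \sqrt{258}}{12}$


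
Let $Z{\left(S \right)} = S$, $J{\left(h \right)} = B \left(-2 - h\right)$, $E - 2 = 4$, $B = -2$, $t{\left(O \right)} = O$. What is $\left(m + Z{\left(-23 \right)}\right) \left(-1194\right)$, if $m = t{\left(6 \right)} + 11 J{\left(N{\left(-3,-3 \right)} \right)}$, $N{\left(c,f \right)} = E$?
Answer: $-189846$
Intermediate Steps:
$E = 6$ ($E = 2 + 4 = 6$)
$N{\left(c,f \right)} = 6$
$J{\left(h \right)} = 4 + 2 h$ ($J{\left(h \right)} = - 2 \left(-2 - h\right) = 4 + 2 h$)
$m = 182$ ($m = 6 + 11 \left(4 + 2 \cdot 6\right) = 6 + 11 \left(4 + 12\right) = 6 + 11 \cdot 16 = 6 + 176 = 182$)
$\left(m + Z{\left(-23 \right)}\right) \left(-1194\right) = \left(182 - 23\right) \left(-1194\right) = 159 \left(-1194\right) = -189846$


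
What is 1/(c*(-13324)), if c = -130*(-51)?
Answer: -1/88338120 ≈ -1.1320e-8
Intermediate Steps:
c = 6630
1/(c*(-13324)) = 1/(6630*(-13324)) = (1/6630)*(-1/13324) = -1/88338120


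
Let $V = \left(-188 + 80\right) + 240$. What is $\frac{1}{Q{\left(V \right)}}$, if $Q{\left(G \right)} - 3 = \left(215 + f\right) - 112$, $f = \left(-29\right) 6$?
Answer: $- \frac{1}{68} \approx -0.014706$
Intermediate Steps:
$V = 132$ ($V = -108 + 240 = 132$)
$f = -174$
$Q{\left(G \right)} = -68$ ($Q{\left(G \right)} = 3 + \left(\left(215 - 174\right) - 112\right) = 3 + \left(41 - 112\right) = 3 - 71 = -68$)
$\frac{1}{Q{\left(V \right)}} = \frac{1}{-68} = - \frac{1}{68}$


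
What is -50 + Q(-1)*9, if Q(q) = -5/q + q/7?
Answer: -44/7 ≈ -6.2857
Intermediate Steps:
Q(q) = -5/q + q/7 (Q(q) = -5/q + q*(⅐) = -5/q + q/7)
-50 + Q(-1)*9 = -50 + (-5/(-1) + (⅐)*(-1))*9 = -50 + (-5*(-1) - ⅐)*9 = -50 + (5 - ⅐)*9 = -50 + (34/7)*9 = -50 + 306/7 = -44/7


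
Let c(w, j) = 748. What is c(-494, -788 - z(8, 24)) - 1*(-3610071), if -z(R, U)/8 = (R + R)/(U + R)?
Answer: 3610819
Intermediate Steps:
z(R, U) = -16*R/(R + U) (z(R, U) = -8*(R + R)/(U + R) = -8*2*R/(R + U) = -16*R/(R + U))
c(-494, -788 - z(8, 24)) - 1*(-3610071) = 748 - 1*(-3610071) = 748 + 3610071 = 3610819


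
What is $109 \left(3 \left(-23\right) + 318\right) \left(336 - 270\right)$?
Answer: $1791306$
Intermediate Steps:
$109 \left(3 \left(-23\right) + 318\right) \left(336 - 270\right) = 109 \left(-69 + 318\right) 66 = 109 \cdot 249 \cdot 66 = 109 \cdot 16434 = 1791306$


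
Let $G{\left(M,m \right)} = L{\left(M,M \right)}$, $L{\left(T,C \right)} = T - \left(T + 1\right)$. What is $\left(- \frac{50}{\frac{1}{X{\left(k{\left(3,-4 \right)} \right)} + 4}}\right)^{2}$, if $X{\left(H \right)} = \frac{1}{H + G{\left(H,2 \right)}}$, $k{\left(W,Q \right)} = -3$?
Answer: $\frac{140625}{4} \approx 35156.0$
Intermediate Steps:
$L{\left(T,C \right)} = -1$ ($L{\left(T,C \right)} = T - \left(1 + T\right) = -1$)
$G{\left(M,m \right)} = -1$
$X{\left(H \right)} = \frac{1}{-1 + H}$ ($X{\left(H \right)} = \frac{1}{H - 1} = \frac{1}{-1 + H}$)
$\left(- \frac{50}{\frac{1}{X{\left(k{\left(3,-4 \right)} \right)} + 4}}\right)^{2} = \left(- \frac{50}{\frac{1}{\frac{1}{-1 - 3} + 4}}\right)^{2} = \left(- \frac{50}{\frac{1}{\frac{1}{-4} + 4}}\right)^{2} = \left(- \frac{50}{\frac{1}{- \frac{1}{4} + 4}}\right)^{2} = \left(- \frac{50}{\frac{1}{\frac{15}{4}}}\right)^{2} = \left(- \frac{50}{\frac{4}{15}}\right)^{2} = \left(\left(-50\right) \frac{15}{4}\right)^{2} = \left(- \frac{375}{2}\right)^{2} = \frac{140625}{4}$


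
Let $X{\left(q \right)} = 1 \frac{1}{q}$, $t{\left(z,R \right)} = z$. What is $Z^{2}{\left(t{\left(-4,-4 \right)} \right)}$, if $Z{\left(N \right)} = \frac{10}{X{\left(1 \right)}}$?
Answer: $100$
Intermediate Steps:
$X{\left(q \right)} = \frac{1}{q}$
$Z{\left(N \right)} = 10$ ($Z{\left(N \right)} = \frac{10}{1^{-1}} = \frac{10}{1} = 10 \cdot 1 = 10$)
$Z^{2}{\left(t{\left(-4,-4 \right)} \right)} = 10^{2} = 100$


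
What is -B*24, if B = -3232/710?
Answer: 38784/355 ≈ 109.25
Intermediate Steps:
B = -1616/355 (B = -3232*1/710 = -1616/355 ≈ -4.5521)
-B*24 = -1*(-1616/355)*24 = (1616/355)*24 = 38784/355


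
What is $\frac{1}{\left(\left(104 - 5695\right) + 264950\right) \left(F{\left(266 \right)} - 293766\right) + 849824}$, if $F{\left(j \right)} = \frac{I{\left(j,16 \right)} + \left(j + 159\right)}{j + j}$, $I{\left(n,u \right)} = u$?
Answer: $- \frac{76}{5790424129303} \approx -1.3125 \cdot 10^{-11}$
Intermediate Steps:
$F{\left(j \right)} = \frac{175 + j}{2 j}$ ($F{\left(j \right)} = \frac{16 + \left(j + 159\right)}{j + j} = \frac{16 + \left(159 + j\right)}{2 j} = \left(175 + j\right) \frac{1}{2 j} = \frac{175 + j}{2 j}$)
$\frac{1}{\left(\left(104 - 5695\right) + 264950\right) \left(F{\left(266 \right)} - 293766\right) + 849824} = \frac{1}{\left(\left(104 - 5695\right) + 264950\right) \left(\frac{175 + 266}{2 \cdot 266} - 293766\right) + 849824} = \frac{1}{\left(\left(104 - 5695\right) + 264950\right) \left(\frac{1}{2} \cdot \frac{1}{266} \cdot 441 - 293766\right) + 849824} = \frac{1}{\left(-5591 + 264950\right) \left(\frac{63}{76} - 293766\right) + 849824} = \frac{1}{259359 \left(- \frac{22326153}{76}\right) + 849824} = \frac{1}{- \frac{5790488715927}{76} + 849824} = \frac{1}{- \frac{5790424129303}{76}} = - \frac{76}{5790424129303}$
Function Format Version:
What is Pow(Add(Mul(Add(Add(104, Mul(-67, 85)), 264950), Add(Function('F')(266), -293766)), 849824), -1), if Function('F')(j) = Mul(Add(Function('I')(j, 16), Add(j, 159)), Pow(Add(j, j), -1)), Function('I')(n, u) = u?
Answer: Rational(-76, 5790424129303) ≈ -1.3125e-11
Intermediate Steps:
Function('F')(j) = Mul(Rational(1, 2), Pow(j, -1), Add(175, j)) (Function('F')(j) = Mul(Add(16, Add(j, 159)), Pow(Add(j, j), -1)) = Mul(Add(16, Add(159, j)), Pow(Mul(2, j), -1)) = Mul(Add(175, j), Mul(Rational(1, 2), Pow(j, -1))) = Mul(Rational(1, 2), Pow(j, -1), Add(175, j)))
Pow(Add(Mul(Add(Add(104, Mul(-67, 85)), 264950), Add(Function('F')(266), -293766)), 849824), -1) = Pow(Add(Mul(Add(Add(104, Mul(-67, 85)), 264950), Add(Mul(Rational(1, 2), Pow(266, -1), Add(175, 266)), -293766)), 849824), -1) = Pow(Add(Mul(Add(Add(104, -5695), 264950), Add(Mul(Rational(1, 2), Rational(1, 266), 441), -293766)), 849824), -1) = Pow(Add(Mul(Add(-5591, 264950), Add(Rational(63, 76), -293766)), 849824), -1) = Pow(Add(Mul(259359, Rational(-22326153, 76)), 849824), -1) = Pow(Add(Rational(-5790488715927, 76), 849824), -1) = Pow(Rational(-5790424129303, 76), -1) = Rational(-76, 5790424129303)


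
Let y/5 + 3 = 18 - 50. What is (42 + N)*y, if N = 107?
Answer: -26075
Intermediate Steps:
y = -175 (y = -15 + 5*(18 - 50) = -15 + 5*(-32) = -15 - 160 = -175)
(42 + N)*y = (42 + 107)*(-175) = 149*(-175) = -26075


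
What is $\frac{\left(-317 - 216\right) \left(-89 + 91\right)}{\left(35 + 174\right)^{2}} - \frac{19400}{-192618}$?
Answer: $\frac{321040306}{4206873429} \approx 0.076313$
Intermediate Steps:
$\frac{\left(-317 - 216\right) \left(-89 + 91\right)}{\left(35 + 174\right)^{2}} - \frac{19400}{-192618} = \frac{\left(-533\right) 2}{209^{2}} - - \frac{9700}{96309} = - \frac{1066}{43681} + \frac{9700}{96309} = \frac{321040306}{4206873429}$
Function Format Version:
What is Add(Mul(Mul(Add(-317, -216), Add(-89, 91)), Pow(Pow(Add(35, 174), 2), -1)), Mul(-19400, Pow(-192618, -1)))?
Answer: Rational(321040306, 4206873429) ≈ 0.076313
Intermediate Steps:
Add(Mul(Mul(Add(-317, -216), Add(-89, 91)), Pow(Pow(Add(35, 174), 2), -1)), Mul(-19400, Pow(-192618, -1))) = Add(Mul(Mul(-533, 2), Pow(Pow(209, 2), -1)), Mul(-19400, Rational(-1, 192618))) = Add(Mul(-1066, Pow(43681, -1)), Rational(9700, 96309)) = Add(Mul(-1066, Rational(1, 43681)), Rational(9700, 96309)) = Add(Rational(-1066, 43681), Rational(9700, 96309)) = Rational(321040306, 4206873429)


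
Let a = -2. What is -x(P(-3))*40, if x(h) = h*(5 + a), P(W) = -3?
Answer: 360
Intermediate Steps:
x(h) = 3*h (x(h) = h*(5 - 2) = h*3 = 3*h)
-x(P(-3))*40 = -3*(-3)*40 = -1*(-9)*40 = 9*40 = 360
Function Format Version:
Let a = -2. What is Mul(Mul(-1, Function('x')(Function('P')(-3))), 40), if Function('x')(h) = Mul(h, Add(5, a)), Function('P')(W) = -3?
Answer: 360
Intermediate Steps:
Function('x')(h) = Mul(3, h) (Function('x')(h) = Mul(h, Add(5, -2)) = Mul(h, 3) = Mul(3, h))
Mul(Mul(-1, Function('x')(Function('P')(-3))), 40) = Mul(Mul(-1, Mul(3, -3)), 40) = Mul(Mul(-1, -9), 40) = Mul(9, 40) = 360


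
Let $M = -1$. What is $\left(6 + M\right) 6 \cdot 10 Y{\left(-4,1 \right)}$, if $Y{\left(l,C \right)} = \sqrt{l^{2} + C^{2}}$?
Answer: $300 \sqrt{17} \approx 1236.9$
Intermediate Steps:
$Y{\left(l,C \right)} = \sqrt{C^{2} + l^{2}}$
$\left(6 + M\right) 6 \cdot 10 Y{\left(-4,1 \right)} = \left(6 - 1\right) 6 \cdot 10 \sqrt{1^{2} + \left(-4\right)^{2}} = 5 \cdot 6 \cdot 10 \sqrt{1 + 16} = 30 \cdot 10 \sqrt{17} = 300 \sqrt{17}$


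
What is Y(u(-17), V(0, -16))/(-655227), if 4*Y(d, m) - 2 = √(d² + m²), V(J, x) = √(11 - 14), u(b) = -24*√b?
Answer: -1/1310454 - I*√9795/2620908 ≈ -7.6309e-7 - 3.7762e-5*I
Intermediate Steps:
V(J, x) = I*√3 (V(J, x) = √(-3) = I*√3)
Y(d, m) = ½ + √(d² + m²)/4
Y(u(-17), V(0, -16))/(-655227) = (½ + √((-24*I*√17)² + (I*√3)²)/4)/(-655227) = (½ + √((-24*I*√17)² - 3)/4)*(-1/655227) = (½ + √(-9792 - 3)/4)*(-1/655227) = (½ + √(-9795)/4)*(-1/655227) = (½ + (I*√9795)/4)*(-1/655227) = (½ + I*√9795/4)*(-1/655227) = -1/1310454 - I*√9795/2620908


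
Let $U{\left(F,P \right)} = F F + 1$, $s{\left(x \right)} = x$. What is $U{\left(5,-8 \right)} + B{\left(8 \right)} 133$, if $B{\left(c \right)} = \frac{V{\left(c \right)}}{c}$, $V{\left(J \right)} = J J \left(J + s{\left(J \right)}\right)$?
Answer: $17050$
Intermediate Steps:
$U{\left(F,P \right)} = 1 + F^{2}$ ($U{\left(F,P \right)} = F^{2} + 1 = 1 + F^{2}$)
$V{\left(J \right)} = 2 J^{3}$ ($V{\left(J \right)} = J J \left(J + J\right) = J J 2 J = J 2 J^{2} = 2 J^{3}$)
$B{\left(c \right)} = 2 c^{2}$ ($B{\left(c \right)} = \frac{2 c^{3}}{c} = 2 c^{2}$)
$U{\left(5,-8 \right)} + B{\left(8 \right)} 133 = \left(1 + 5^{2}\right) + 2 \cdot 8^{2} \cdot 133 = \left(1 + 25\right) + 2 \cdot 64 \cdot 133 = 26 + 128 \cdot 133 = 26 + 17024 = 17050$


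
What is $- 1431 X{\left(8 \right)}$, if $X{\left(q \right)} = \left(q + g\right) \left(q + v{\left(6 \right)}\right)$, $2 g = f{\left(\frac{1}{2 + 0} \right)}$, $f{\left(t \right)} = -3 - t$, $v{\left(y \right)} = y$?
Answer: $- \frac{250425}{2} \approx -1.2521 \cdot 10^{5}$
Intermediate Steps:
$g = - \frac{7}{4}$ ($g = \frac{-3 - \frac{1}{2 + 0}}{2} = \frac{-3 - \frac{1}{2}}{2} = \frac{1}{2} \left(- \frac{7}{2}\right) = - \frac{7}{4} \approx -1.75$)
$X{\left(q \right)} = \left(6 + q\right) \left(- \frac{7}{4} + q\right)$ ($X{\left(q \right)} = \left(q - \frac{7}{4}\right) \left(q + 6\right) = \left(- \frac{7}{4} + q\right) \left(6 + q\right) = \left(6 + q\right) \left(- \frac{7}{4} + q\right)$)
$- 1431 X{\left(8 \right)} = - 1431 \left(- \frac{21}{2} + 8^{2} + \frac{17}{4} \cdot 8\right) = - 1431 \left(- \frac{21}{2} + 64 + 34\right) = \left(-1431\right) \frac{175}{2} = - \frac{250425}{2}$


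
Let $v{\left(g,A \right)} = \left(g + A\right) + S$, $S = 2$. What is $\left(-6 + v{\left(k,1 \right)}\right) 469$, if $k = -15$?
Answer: $-8442$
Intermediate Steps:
$v{\left(g,A \right)} = 2 + A + g$ ($v{\left(g,A \right)} = \left(g + A\right) + 2 = \left(A + g\right) + 2 = 2 + A + g$)
$\left(-6 + v{\left(k,1 \right)}\right) 469 = \left(-6 + \left(2 + 1 - 15\right)\right) 469 = \left(-6 - 12\right) 469 = \left(-18\right) 469 = -8442$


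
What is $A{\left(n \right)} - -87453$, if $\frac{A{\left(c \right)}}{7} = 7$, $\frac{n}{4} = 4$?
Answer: $87502$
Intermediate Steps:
$n = 16$ ($n = 4 \cdot 4 = 16$)
$A{\left(c \right)} = 49$ ($A{\left(c \right)} = 7 \cdot 7 = 49$)
$A{\left(n \right)} - -87453 = 49 - -87453 = 49 + 87453 = 87502$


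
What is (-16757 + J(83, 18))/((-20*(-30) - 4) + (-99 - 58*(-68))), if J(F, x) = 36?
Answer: -16721/4441 ≈ -3.7651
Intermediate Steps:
(-16757 + J(83, 18))/((-20*(-30) - 4) + (-99 - 58*(-68))) = (-16757 + 36)/((-20*(-30) - 4) + (-99 - 58*(-68))) = -16721/((600 - 4) + (-99 + 3944)) = -16721/(596 + 3845) = -16721/4441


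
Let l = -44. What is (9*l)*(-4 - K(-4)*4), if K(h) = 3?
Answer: 6336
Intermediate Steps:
(9*l)*(-4 - K(-4)*4) = (9*(-44))*(-4 - 3*4) = -396*(-4 - 1*12) = -396*(-4 - 12) = -396*(-16) = 6336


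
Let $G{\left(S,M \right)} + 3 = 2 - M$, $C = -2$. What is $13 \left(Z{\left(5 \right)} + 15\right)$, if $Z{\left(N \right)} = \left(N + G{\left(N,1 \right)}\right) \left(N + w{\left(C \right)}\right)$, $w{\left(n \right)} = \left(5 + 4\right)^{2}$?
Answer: $3549$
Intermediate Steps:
$G{\left(S,M \right)} = -1 - M$ ($G{\left(S,M \right)} = -3 - \left(-2 + M\right) = -1 - M$)
$w{\left(n \right)} = 81$ ($w{\left(n \right)} = 9^{2} = 81$)
$Z{\left(N \right)} = \left(-2 + N\right) \left(81 + N\right)$ ($Z{\left(N \right)} = \left(N - 2\right) \left(N + 81\right) = \left(N - 2\right) \left(81 + N\right) = \left(-2 + N\right) \left(81 + N\right)$)
$13 \left(Z{\left(5 \right)} + 15\right) = 13 \left(\left(-162 + 5^{2} + 79 \cdot 5\right) + 15\right) = 13 \left(\left(-162 + 25 + 395\right) + 15\right) = 13 \left(258 + 15\right) = 13 \cdot 273 = 3549$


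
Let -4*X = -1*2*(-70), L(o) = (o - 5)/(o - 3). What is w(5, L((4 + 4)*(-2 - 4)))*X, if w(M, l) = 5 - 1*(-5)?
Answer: -350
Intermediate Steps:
L(o) = (-5 + o)/(-3 + o)
w(M, l) = 10 (w(M, l) = 5 + 5 = 10)
X = -35 (X = -(-1*2)*(-70)/4 = -(-1)*(-70)/2 = -¼*140 = -35)
w(5, L((4 + 4)*(-2 - 4)))*X = 10*(-35) = -350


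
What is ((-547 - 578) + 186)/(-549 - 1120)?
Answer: 939/1669 ≈ 0.56261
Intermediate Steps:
((-547 - 578) + 186)/(-549 - 1120) = (-1125 + 186)/(-1669) = -939*(-1/1669) = 939/1669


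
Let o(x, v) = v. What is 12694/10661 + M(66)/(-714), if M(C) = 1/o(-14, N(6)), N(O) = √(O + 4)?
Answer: 12694/10661 - √10/7140 ≈ 1.1903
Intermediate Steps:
N(O) = √(4 + O)
M(C) = √10/10 (M(C) = 1/(√(4 + 6)) = 1/(√10) = √10/10)
12694/10661 + M(66)/(-714) = 12694/10661 + (√10/10)/(-714) = 12694*(1/10661) + (√10/10)*(-1/714) = 12694/10661 - √10/7140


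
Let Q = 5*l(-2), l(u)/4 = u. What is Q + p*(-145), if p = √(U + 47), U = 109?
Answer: -40 - 290*√39 ≈ -1851.0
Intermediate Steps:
l(u) = 4*u
Q = -40 (Q = 5*(4*(-2)) = 5*(-8) = -40)
p = 2*√39 (p = √(109 + 47) = √156 = 2*√39 ≈ 12.490)
Q + p*(-145) = -40 + (2*√39)*(-145) = -40 - 290*√39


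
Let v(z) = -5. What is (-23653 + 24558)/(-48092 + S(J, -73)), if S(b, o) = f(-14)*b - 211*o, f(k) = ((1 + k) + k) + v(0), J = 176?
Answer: -905/38321 ≈ -0.023616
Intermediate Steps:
f(k) = -4 + 2*k (f(k) = ((1 + k) + k) - 5 = (1 + 2*k) - 5 = -4 + 2*k)
S(b, o) = -211*o - 32*b (S(b, o) = (-4 + 2*(-14))*b - 211*o = (-4 - 28)*b - 211*o = -32*b - 211*o = -211*o - 32*b)
(-23653 + 24558)/(-48092 + S(J, -73)) = (-23653 + 24558)/(-48092 + (-211*(-73) - 32*176)) = 905/(-48092 + (15403 - 5632)) = 905/(-48092 + 9771) = 905/(-38321) = 905*(-1/38321) = -905/38321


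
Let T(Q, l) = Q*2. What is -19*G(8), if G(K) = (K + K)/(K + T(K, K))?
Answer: -38/3 ≈ -12.667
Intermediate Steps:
T(Q, l) = 2*Q
G(K) = 2/3 (G(K) = (K + K)/(K + 2*K) = (2*K)/((3*K)) = (2*K)*(1/(3*K)) = 2/3)
-19*G(8) = -19*2/3 = -38/3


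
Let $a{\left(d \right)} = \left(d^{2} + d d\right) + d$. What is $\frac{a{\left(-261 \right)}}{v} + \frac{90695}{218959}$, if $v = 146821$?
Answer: $\frac{43090194374}{32147779339} \approx 1.3404$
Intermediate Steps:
$a{\left(d \right)} = d + 2 d^{2}$ ($a{\left(d \right)} = \left(d^{2} + d^{2}\right) + d = 2 d^{2} + d = d + 2 d^{2}$)
$\frac{a{\left(-261 \right)}}{v} + \frac{90695}{218959} = \frac{\left(-261\right) \left(1 + 2 \left(-261\right)\right)}{146821} + \frac{90695}{218959} = - 261 \left(1 - 522\right) \frac{1}{146821} + 90695 \cdot \frac{1}{218959} = \left(-261\right) \left(-521\right) \frac{1}{146821} + \frac{90695}{218959} = 135981 \cdot \frac{1}{146821} + \frac{90695}{218959} = \frac{135981}{146821} + \frac{90695}{218959} = \frac{43090194374}{32147779339}$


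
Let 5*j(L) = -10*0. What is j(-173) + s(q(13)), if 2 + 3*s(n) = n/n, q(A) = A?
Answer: -⅓ ≈ -0.33333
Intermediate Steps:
j(L) = 0 (j(L) = (-10*0)/5 = (⅕)*0 = 0)
s(n) = -⅓ (s(n) = -⅔ + (n/n)/3 = -⅔ + (⅓)*1 = -⅔ + ⅓ = -⅓)
j(-173) + s(q(13)) = 0 - ⅓ = -⅓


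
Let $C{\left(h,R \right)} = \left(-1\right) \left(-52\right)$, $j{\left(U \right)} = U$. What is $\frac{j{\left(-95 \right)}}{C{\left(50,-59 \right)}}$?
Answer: $- \frac{95}{52} \approx -1.8269$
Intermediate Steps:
$C{\left(h,R \right)} = 52$
$\frac{j{\left(-95 \right)}}{C{\left(50,-59 \right)}} = - \frac{95}{52}$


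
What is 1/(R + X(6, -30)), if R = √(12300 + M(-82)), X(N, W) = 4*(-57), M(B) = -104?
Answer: -57/9947 - √3049/19894 ≈ -0.0085060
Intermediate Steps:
X(N, W) = -228
R = 2*√3049 (R = √(12300 - 104) = √12196 = 2*√3049 ≈ 110.44)
1/(R + X(6, -30)) = 1/(2*√3049 - 228) = 1/(-228 + 2*√3049)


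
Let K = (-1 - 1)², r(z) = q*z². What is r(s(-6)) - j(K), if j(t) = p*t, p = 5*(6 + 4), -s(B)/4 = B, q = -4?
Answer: -2504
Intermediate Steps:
s(B) = -4*B
r(z) = -4*z²
p = 50 (p = 5*10 = 50)
K = 4 (K = (-2)² = 4)
j(t) = 50*t
r(s(-6)) - j(K) = -4*(-4*(-6))² - 50*4 = -4*24² - 1*200 = -4*576 - 200 = -2304 - 200 = -2504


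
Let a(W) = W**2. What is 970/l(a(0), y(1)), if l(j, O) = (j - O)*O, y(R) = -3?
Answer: -970/9 ≈ -107.78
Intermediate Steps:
l(j, O) = O*(j - O)
970/l(a(0), y(1)) = 970/((-3*(0**2 - 1*(-3)))) = 970/((-3*(0 + 3))) = 970/((-3*3)) = 970/(-9) = 970*(-1/9) = -970/9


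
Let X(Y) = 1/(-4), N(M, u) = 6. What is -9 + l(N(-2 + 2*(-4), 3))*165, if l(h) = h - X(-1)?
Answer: 4089/4 ≈ 1022.3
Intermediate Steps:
X(Y) = -1/4
l(h) = 1/4 + h (l(h) = h - 1*(-1/4) = h + 1/4 = 1/4 + h)
-9 + l(N(-2 + 2*(-4), 3))*165 = -9 + (1/4 + 6)*165 = -9 + (25/4)*165 = -9 + 4125/4 = 4089/4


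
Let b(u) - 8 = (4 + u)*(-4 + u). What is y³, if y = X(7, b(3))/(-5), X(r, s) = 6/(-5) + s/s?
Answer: 1/15625 ≈ 6.4000e-5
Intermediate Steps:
b(u) = 8 + (-4 + u)*(4 + u) (b(u) = 8 + (4 + u)*(-4 + u) = 8 + (-4 + u)*(4 + u))
X(r, s) = -⅕ (X(r, s) = 6*(-⅕) + 1 = -6/5 + 1 = -⅕)
y = 1/25 (y = -⅕/(-5) = -⅕*(-⅕) = 1/25 ≈ 0.040000)
y³ = (1/25)³ = 1/15625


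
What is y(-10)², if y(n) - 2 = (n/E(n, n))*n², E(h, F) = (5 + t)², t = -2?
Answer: 964324/81 ≈ 11905.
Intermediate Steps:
E(h, F) = 9 (E(h, F) = (5 - 2)² = 3² = 9)
y(n) = 2 + n³/9 (y(n) = 2 + (n/9)*n² = 2 + n³/9)
y(-10)² = (2 + (⅑)*(-10)³)² = (2 + (⅑)*(-1000))² = (2 - 1000/9)² = (-982/9)² = 964324/81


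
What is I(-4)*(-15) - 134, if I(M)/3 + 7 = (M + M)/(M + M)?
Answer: 136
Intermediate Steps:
I(M) = -18 (I(M) = -21 + 3*((M + M)/(M + M)) = -21 + 3*((2*M)/((2*M))) = -21 + 3*((2*M)*(1/(2*M))) = -21 + 3*1 = -21 + 3 = -18)
I(-4)*(-15) - 134 = -18*(-15) - 134 = 270 - 134 = 136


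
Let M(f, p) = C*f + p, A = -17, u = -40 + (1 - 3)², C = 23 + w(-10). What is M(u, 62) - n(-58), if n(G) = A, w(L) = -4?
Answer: -605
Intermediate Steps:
C = 19 (C = 23 - 4 = 19)
u = -36 (u = -40 + (-2)² = -40 + 4 = -36)
n(G) = -17
M(f, p) = p + 19*f (M(f, p) = 19*f + p = p + 19*f)
M(u, 62) - n(-58) = (62 + 19*(-36)) - 1*(-17) = (62 - 684) + 17 = -622 + 17 = -605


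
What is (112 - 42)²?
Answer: 4900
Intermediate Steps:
(112 - 42)² = 70² = 4900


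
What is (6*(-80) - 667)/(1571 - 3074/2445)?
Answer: -2804415/3838021 ≈ -0.73069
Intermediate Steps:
(6*(-80) - 667)/(1571 - 3074/2445) = (-480 - 667)/(1571 - 3074*1/2445) = -1147/(1571 - 3074/2445) = -1147/3838021/2445 = -1147*2445/3838021 = -2804415/3838021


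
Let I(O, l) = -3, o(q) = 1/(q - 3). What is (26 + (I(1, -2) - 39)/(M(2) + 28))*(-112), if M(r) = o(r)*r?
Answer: -35504/13 ≈ -2731.1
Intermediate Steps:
o(q) = 1/(-3 + q)
M(r) = r/(-3 + r)
(26 + (I(1, -2) - 39)/(M(2) + 28))*(-112) = (26 + (-3 - 39)/(2/(-3 + 2) + 28))*(-112) = (26 - 42/(2/(-1) + 28))*(-112) = (26 - 42/(2*(-1) + 28))*(-112) = (26 - 42/(-2 + 28))*(-112) = (26 - 42/26)*(-112) = (26 - 42*1/26)*(-112) = (26 - 21/13)*(-112) = (317/13)*(-112) = -35504/13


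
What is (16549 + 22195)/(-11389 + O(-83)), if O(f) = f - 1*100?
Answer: -9686/2893 ≈ -3.3481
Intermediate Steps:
O(f) = -100 + f (O(f) = f - 100 = -100 + f)
(16549 + 22195)/(-11389 + O(-83)) = (16549 + 22195)/(-11389 + (-100 - 83)) = 38744/(-11389 - 183) = 38744/(-11572) = 38744*(-1/11572) = -9686/2893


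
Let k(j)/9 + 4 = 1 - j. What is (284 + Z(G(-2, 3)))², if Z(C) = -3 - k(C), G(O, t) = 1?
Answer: 100489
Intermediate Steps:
k(j) = -27 - 9*j (k(j) = -36 + 9*(1 - j) = -36 + (9 - 9*j) = -27 - 9*j)
Z(C) = 24 + 9*C (Z(C) = -3 - (-27 - 9*C) = -3 + (27 + 9*C) = 24 + 9*C)
(284 + Z(G(-2, 3)))² = (284 + (24 + 9*1))² = (284 + (24 + 9))² = (284 + 33)² = 317² = 100489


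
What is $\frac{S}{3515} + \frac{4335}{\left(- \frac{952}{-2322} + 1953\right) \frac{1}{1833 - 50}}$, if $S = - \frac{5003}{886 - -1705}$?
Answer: $\frac{81726960379819598}{20654675049785} \approx 3956.8$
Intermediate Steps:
$S = - \frac{5003}{2591}$ ($S = - \frac{5003}{886 + 1705} = - \frac{5003}{2591} \approx -1.9309$)
$\frac{S}{3515} + \frac{4335}{\left(- \frac{952}{-2322} + 1953\right) \frac{1}{1833 - 50}} = - \frac{5003}{2591 \cdot 3515} + \frac{4335}{\left(- \frac{952}{-2322} + 1953\right) \frac{1}{1833 - 50}} = \left(- \frac{5003}{2591}\right) \frac{1}{3515} + \frac{4335}{\left(\left(-952\right) \left(- \frac{1}{2322}\right) + 1953\right) \frac{1}{1783}} = - \frac{5003}{9107365} + \frac{4335}{\left(\frac{476}{1161} + 1953\right) \frac{1}{1783}} = - \frac{5003}{9107365} + \frac{4335}{\frac{2267909}{1161} \cdot \frac{1}{1783}} = - \frac{5003}{9107365} + \frac{4335}{\frac{2267909}{2070063}} = - \frac{5003}{9107365} + 4335 \cdot \frac{2070063}{2267909} = - \frac{5003}{9107365} + \frac{8973723105}{2267909} = \frac{81726960379819598}{20654675049785}$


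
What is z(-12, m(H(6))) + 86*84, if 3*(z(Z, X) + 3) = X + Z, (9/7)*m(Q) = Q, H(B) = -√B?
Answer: 7217 - 7*√6/27 ≈ 7216.4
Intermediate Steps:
m(Q) = 7*Q/9
z(Z, X) = -3 + X/3 + Z/3 (z(Z, X) = -3 + (X + Z)/3 = -3 + (X/3 + Z/3) = -3 + X/3 + Z/3)
z(-12, m(H(6))) + 86*84 = (-3 + (7*(-√6)/9)/3 + (⅓)*(-12)) + 86*84 = (-3 + (-7*√6/9)/3 - 4) + 7224 = (-3 - 7*√6/27 - 4) + 7224 = (-7 - 7*√6/27) + 7224 = 7217 - 7*√6/27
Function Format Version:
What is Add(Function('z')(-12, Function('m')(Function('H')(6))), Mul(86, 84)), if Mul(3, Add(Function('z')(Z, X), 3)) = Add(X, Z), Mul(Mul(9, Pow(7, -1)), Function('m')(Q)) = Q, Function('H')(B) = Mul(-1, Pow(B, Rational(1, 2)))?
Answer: Add(7217, Mul(Rational(-7, 27), Pow(6, Rational(1, 2)))) ≈ 7216.4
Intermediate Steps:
Function('m')(Q) = Mul(Rational(7, 9), Q)
Function('z')(Z, X) = Add(-3, Mul(Rational(1, 3), X), Mul(Rational(1, 3), Z)) (Function('z')(Z, X) = Add(-3, Mul(Rational(1, 3), Add(X, Z))) = Add(-3, Add(Mul(Rational(1, 3), X), Mul(Rational(1, 3), Z))) = Add(-3, Mul(Rational(1, 3), X), Mul(Rational(1, 3), Z)))
Add(Function('z')(-12, Function('m')(Function('H')(6))), Mul(86, 84)) = Add(Add(-3, Mul(Rational(1, 3), Mul(Rational(7, 9), Mul(-1, Pow(6, Rational(1, 2))))), Mul(Rational(1, 3), -12)), Mul(86, 84)) = Add(Add(-3, Mul(Rational(1, 3), Mul(Rational(-7, 9), Pow(6, Rational(1, 2)))), -4), 7224) = Add(Add(-3, Mul(Rational(-7, 27), Pow(6, Rational(1, 2))), -4), 7224) = Add(Add(-7, Mul(Rational(-7, 27), Pow(6, Rational(1, 2)))), 7224) = Add(7217, Mul(Rational(-7, 27), Pow(6, Rational(1, 2))))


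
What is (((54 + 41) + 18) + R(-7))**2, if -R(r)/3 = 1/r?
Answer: 630436/49 ≈ 12866.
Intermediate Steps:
R(r) = -3/r
(((54 + 41) + 18) + R(-7))**2 = (((54 + 41) + 18) - 3/(-7))**2 = ((95 + 18) - 3*(-1/7))**2 = (113 + 3/7)**2 = (794/7)**2 = 630436/49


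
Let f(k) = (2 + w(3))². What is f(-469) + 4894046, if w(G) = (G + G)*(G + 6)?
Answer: 4897182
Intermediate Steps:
w(G) = 2*G*(6 + G) (w(G) = (2*G)*(6 + G) = 2*G*(6 + G))
f(k) = 3136 (f(k) = (2 + 2*3*(6 + 3))² = (2 + 2*3*9)² = (2 + 54)² = 56² = 3136)
f(-469) + 4894046 = 3136 + 4894046 = 4897182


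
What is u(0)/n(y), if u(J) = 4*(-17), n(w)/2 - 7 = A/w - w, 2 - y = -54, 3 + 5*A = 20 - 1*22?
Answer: 1904/2745 ≈ 0.69362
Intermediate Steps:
A = -1 (A = -⅗ + (20 - 1*22)/5 = -⅗ + (20 - 22)/5 = -⅗ + (⅕)*(-2) = -⅗ - ⅖ = -1)
y = 56 (y = 2 - 1*(-54) = 2 + 54 = 56)
n(w) = 14 - 2*w - 2/w (n(w) = 14 + 2*(-1/w - w) = 14 + 2*(-w - 1/w) = 14 + (-2*w - 2/w) = 14 - 2*w - 2/w)
u(J) = -68
u(0)/n(y) = -68/(14 - 2*56 - 2/56) = -68/(14 - 112 - 2*1/56) = -68/(14 - 112 - 1/28) = -68/(-2745/28) = -68*(-28/2745) = 1904/2745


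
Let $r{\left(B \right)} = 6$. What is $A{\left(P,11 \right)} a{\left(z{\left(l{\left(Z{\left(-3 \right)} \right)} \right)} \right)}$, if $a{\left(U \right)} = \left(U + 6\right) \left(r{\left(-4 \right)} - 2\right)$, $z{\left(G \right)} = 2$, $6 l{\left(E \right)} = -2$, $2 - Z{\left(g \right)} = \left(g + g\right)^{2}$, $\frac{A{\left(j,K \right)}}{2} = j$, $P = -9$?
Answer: $-576$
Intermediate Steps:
$A{\left(j,K \right)} = 2 j$
$Z{\left(g \right)} = 2 - 4 g^{2}$ ($Z{\left(g \right)} = 2 - \left(g + g\right)^{2} = 2 - \left(2 g\right)^{2} = 2 - 4 g^{2}$)
$l{\left(E \right)} = - \frac{1}{3}$ ($l{\left(E \right)} = \frac{1}{6} \left(-2\right) = - \frac{1}{3}$)
$a{\left(U \right)} = 24 + 4 U$ ($a{\left(U \right)} = \left(U + 6\right) \left(6 - 2\right) = \left(6 + U\right) 4 = 24 + 4 U$)
$A{\left(P,11 \right)} a{\left(z{\left(l{\left(Z{\left(-3 \right)} \right)} \right)} \right)} = 2 \left(-9\right) \left(24 + 4 \cdot 2\right) = - 18 \left(24 + 8\right) = \left(-18\right) 32 = -576$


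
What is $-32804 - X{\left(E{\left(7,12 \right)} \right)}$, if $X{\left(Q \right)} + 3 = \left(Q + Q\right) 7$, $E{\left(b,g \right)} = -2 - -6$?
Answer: $-32857$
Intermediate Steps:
$E{\left(b,g \right)} = 4$ ($E{\left(b,g \right)} = -2 + 6 = 4$)
$X{\left(Q \right)} = -3 + 14 Q$ ($X{\left(Q \right)} = -3 + \left(Q + Q\right) 7 = -3 + 2 Q 7 = -3 + 14 Q$)
$-32804 - X{\left(E{\left(7,12 \right)} \right)} = -32804 - \left(-3 + 14 \cdot 4\right) = -32804 - \left(-3 + 56\right) = -32804 - 53 = -32857$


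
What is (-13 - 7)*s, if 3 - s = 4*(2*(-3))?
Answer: -540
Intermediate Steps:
s = 27 (s = 3 - 4*2*(-3) = 3 - 4*(-6) = 3 - 1*(-24) = 3 + 24 = 27)
(-13 - 7)*s = (-13 - 7)*27 = -20*27 = -540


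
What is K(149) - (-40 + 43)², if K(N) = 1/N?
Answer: -1340/149 ≈ -8.9933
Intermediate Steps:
K(149) - (-40 + 43)² = 1/149 - (-40 + 43)² = 1/149 - 1*3² = 1/149 - 1*9 = 1/149 - 9 = -1340/149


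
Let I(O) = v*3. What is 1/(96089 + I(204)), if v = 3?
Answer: 1/96098 ≈ 1.0406e-5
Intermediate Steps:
I(O) = 9 (I(O) = 3*3 = 9)
1/(96089 + I(204)) = 1/(96089 + 9) = 1/96098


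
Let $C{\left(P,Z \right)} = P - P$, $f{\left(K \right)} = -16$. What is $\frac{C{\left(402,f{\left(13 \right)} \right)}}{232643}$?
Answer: $0$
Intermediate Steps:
$C{\left(P,Z \right)} = 0$
$\frac{C{\left(402,f{\left(13 \right)} \right)}}{232643} = \frac{0}{232643} = 0 \cdot \frac{1}{232643} = 0$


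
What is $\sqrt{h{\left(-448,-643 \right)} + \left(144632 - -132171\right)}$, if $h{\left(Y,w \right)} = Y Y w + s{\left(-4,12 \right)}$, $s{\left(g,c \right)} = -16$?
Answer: $i \sqrt{128775885} \approx 11348.0 i$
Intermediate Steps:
$h{\left(Y,w \right)} = -16 + w Y^{2}$ ($h{\left(Y,w \right)} = Y Y w - 16 = Y^{2} w - 16 = w Y^{2} - 16 = -16 + w Y^{2}$)
$\sqrt{h{\left(-448,-643 \right)} + \left(144632 - -132171\right)} = \sqrt{\left(-16 - 643 \left(-448\right)^{2}\right) + \left(144632 - -132171\right)} = \sqrt{\left(-16 - 129052672\right) + \left(144632 + 132171\right)} = \sqrt{\left(-16 - 129052672\right) + 276803} = \sqrt{-129052688 + 276803} = \sqrt{-128775885} = i \sqrt{128775885}$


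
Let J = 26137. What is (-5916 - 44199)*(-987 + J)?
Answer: -1260392250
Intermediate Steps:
(-5916 - 44199)*(-987 + J) = (-5916 - 44199)*(-987 + 26137) = -50115*25150 = -1260392250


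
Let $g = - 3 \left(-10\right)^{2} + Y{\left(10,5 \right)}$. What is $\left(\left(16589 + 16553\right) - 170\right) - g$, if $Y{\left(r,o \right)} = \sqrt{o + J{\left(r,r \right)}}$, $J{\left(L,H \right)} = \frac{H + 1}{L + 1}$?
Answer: $33272 - \sqrt{6} \approx 33270.0$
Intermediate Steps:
$J{\left(L,H \right)} = \frac{1 + H}{1 + L}$
$Y{\left(r,o \right)} = \sqrt{1 + o}$ ($Y{\left(r,o \right)} = \sqrt{o + \frac{1 + r}{1 + r}} = \sqrt{o + 1} = \sqrt{1 + o}$)
$g = -300 + \sqrt{6}$ ($g = - 3 \left(-10\right)^{2} + \sqrt{1 + 5} = \left(-3\right) 100 + \sqrt{6} = -300 + \sqrt{6} \approx -297.55$)
$\left(\left(16589 + 16553\right) - 170\right) - g = \left(\left(16589 + 16553\right) - 170\right) - \left(-300 + \sqrt{6}\right) = \left(33142 - 170\right) + \left(300 - \sqrt{6}\right) = 32972 + \left(300 - \sqrt{6}\right) = 33272 - \sqrt{6}$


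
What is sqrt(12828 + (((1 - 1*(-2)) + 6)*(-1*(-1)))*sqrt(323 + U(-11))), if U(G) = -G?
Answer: sqrt(12828 + 9*sqrt(334)) ≈ 113.98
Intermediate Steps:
sqrt(12828 + (((1 - 1*(-2)) + 6)*(-1*(-1)))*sqrt(323 + U(-11))) = sqrt(12828 + (((1 - 1*(-2)) + 6)*(-1*(-1)))*sqrt(323 - 1*(-11))) = sqrt(12828 + (((1 + 2) + 6)*1)*sqrt(323 + 11)) = sqrt(12828 + ((3 + 6)*1)*sqrt(334)) = sqrt(12828 + (9*1)*sqrt(334)) = sqrt(12828 + 9*sqrt(334))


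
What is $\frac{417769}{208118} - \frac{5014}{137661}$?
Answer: $\frac{56466994657}{28649731998} \approx 1.9709$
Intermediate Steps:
$\frac{417769}{208118} - \frac{5014}{137661} = \frac{56466994657}{28649731998}$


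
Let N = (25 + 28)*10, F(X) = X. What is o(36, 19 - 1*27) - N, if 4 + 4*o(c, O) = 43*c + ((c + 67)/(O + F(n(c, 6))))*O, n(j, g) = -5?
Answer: -1666/13 ≈ -128.15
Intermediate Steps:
N = 530 (N = 53*10 = 530)
o(c, O) = -1 + 43*c/4 + O*(67 + c)/(4*(-5 + O)) (o(c, O) = -1 + (43*c + ((c + 67)/(O - 5))*O)/4 = -1 + (43*c + ((67 + c)/(-5 + O))*O)/4 = -1 + (43*c + O*(67 + c)/(-5 + O))/4 = -1 + (43*c/4 + O*(67 + c)/(4*(-5 + O))) = -1 + 43*c/4 + O*(67 + c)/(4*(-5 + O)))
o(36, 19 - 1*27) - N = (20 - 215*36 + 63*(19 - 1*27) + 44*(19 - 1*27)*36)/(4*(-5 + (19 - 1*27))) - 1*530 = (20 - 7740 + 63*(19 - 27) + 44*(19 - 27)*36)/(4*(-5 + (19 - 27))) - 530 = (20 - 7740 + 63*(-8) + 44*(-8)*36)/(4*(-5 - 8)) - 530 = (1/4)*(20 - 7740 - 504 - 12672)/(-13) - 530 = (1/4)*(-1/13)*(-20896) - 530 = 5224/13 - 530 = -1666/13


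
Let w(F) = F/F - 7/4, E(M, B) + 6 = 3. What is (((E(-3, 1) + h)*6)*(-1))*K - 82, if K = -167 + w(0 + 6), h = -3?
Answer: -6121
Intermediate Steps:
E(M, B) = -3 (E(M, B) = -6 + 3 = -3)
w(F) = -¾ (w(F) = 1 - 7*¼ = 1 - 7/4 = -¾)
K = -671/4 (K = -167 - ¾ = -671/4 ≈ -167.75)
(((E(-3, 1) + h)*6)*(-1))*K - 82 = (((-3 - 3)*6)*(-1))*(-671/4) - 82 = (-6*6*(-1))*(-671/4) - 82 = -36*(-1)*(-671/4) - 82 = 36*(-671/4) - 82 = -6039 - 82 = -6121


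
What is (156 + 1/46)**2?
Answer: 51509329/2116 ≈ 24343.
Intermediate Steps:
(156 + 1/46)**2 = (7177/46)**2 = 51509329/2116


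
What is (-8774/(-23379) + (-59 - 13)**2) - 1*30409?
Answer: -589726501/23379 ≈ -25225.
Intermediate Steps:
(-8774/(-23379) + (-59 - 13)**2) - 1*30409 = (-8774*(-1/23379) + (-72)**2) - 30409 = (8774/23379 + 5184) - 30409 = 121205510/23379 - 30409 = -589726501/23379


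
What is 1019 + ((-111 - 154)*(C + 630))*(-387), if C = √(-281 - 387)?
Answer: 64610669 + 205110*I*√167 ≈ 6.4611e+7 + 2.6506e+6*I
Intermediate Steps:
C = 2*I*√167 (C = √(-668) = 2*I*√167 ≈ 25.846*I)
1019 + ((-111 - 154)*(C + 630))*(-387) = 1019 + ((-111 - 154)*(2*I*√167 + 630))*(-387) = 1019 - 265*(630 + 2*I*√167)*(-387) = 1019 + (-166950 - 530*I*√167)*(-387) = 1019 + (64609650 + 205110*I*√167) = 64610669 + 205110*I*√167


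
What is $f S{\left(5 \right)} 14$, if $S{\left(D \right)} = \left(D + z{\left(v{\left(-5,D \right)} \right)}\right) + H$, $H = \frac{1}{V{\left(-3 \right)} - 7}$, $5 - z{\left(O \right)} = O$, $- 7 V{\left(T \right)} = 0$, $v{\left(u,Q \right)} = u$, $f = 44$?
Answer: $9152$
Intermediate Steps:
$V{\left(T \right)} = 0$ ($V{\left(T \right)} = \left(- \frac{1}{7}\right) 0 = 0$)
$z{\left(O \right)} = 5 - O$
$H = - \frac{1}{7}$ ($H = \frac{1}{0 - 7} = \frac{1}{-7} = - \frac{1}{7} \approx -0.14286$)
$S{\left(D \right)} = \frac{69}{7} + D$ ($S{\left(D \right)} = \left(D + \left(5 - -5\right)\right) - \frac{1}{7} = \left(D + \left(5 + 5\right)\right) - \frac{1}{7} = \left(D + 10\right) - \frac{1}{7} = \left(10 + D\right) - \frac{1}{7} = \frac{69}{7} + D$)
$f S{\left(5 \right)} 14 = 44 \left(\frac{69}{7} + 5\right) 14 = 44 \cdot \frac{104}{7} \cdot 14 = \frac{4576}{7} \cdot 14 = 9152$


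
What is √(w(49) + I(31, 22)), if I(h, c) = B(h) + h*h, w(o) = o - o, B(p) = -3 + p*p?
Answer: √1919 ≈ 43.806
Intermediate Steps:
B(p) = -3 + p²
w(o) = 0
I(h, c) = -3 + 2*h² (I(h, c) = (-3 + h²) + h*h = (-3 + h²) + h² = -3 + 2*h²)
√(w(49) + I(31, 22)) = √(0 + (-3 + 2*31²)) = √(0 + (-3 + 2*961)) = √(0 + (-3 + 1922)) = √(0 + 1919) = √1919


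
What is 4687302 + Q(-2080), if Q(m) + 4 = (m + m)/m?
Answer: 4687300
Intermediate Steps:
Q(m) = -2 (Q(m) = -4 + (m + m)/m = -4 + (2*m)/m = -4 + 2 = -2)
4687302 + Q(-2080) = 4687302 - 2 = 4687300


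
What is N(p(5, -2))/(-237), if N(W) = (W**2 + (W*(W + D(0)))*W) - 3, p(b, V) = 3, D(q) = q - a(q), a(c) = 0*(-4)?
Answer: -11/79 ≈ -0.13924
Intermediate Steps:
a(c) = 0
D(q) = q (D(q) = q - 1*0 = q + 0 = q)
N(W) = -3 + W**2 + W**3 (N(W) = (W**2 + (W*(W + 0))*W) - 3 = (W**2 + (W*W)*W) - 3 = (W**2 + W**2*W) - 3 = (W**2 + W**3) - 3 = -3 + W**2 + W**3)
N(p(5, -2))/(-237) = (-3 + 3**2 + 3**3)/(-237) = (-3 + 9 + 27)*(-1/237) = 33*(-1/237) = -11/79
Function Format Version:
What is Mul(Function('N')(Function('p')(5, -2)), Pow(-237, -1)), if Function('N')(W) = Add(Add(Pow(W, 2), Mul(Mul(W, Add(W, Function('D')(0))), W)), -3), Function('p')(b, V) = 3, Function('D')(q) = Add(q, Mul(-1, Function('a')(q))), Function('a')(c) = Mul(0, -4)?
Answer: Rational(-11, 79) ≈ -0.13924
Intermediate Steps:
Function('a')(c) = 0
Function('D')(q) = q (Function('D')(q) = Add(q, Mul(-1, 0)) = Add(q, 0) = q)
Function('N')(W) = Add(-3, Pow(W, 2), Pow(W, 3)) (Function('N')(W) = Add(Add(Pow(W, 2), Mul(Mul(W, Add(W, 0)), W)), -3) = Add(Add(Pow(W, 2), Mul(Mul(W, W), W)), -3) = Add(Add(Pow(W, 2), Mul(Pow(W, 2), W)), -3) = Add(Add(Pow(W, 2), Pow(W, 3)), -3) = Add(-3, Pow(W, 2), Pow(W, 3)))
Mul(Function('N')(Function('p')(5, -2)), Pow(-237, -1)) = Mul(Add(-3, Pow(3, 2), Pow(3, 3)), Pow(-237, -1)) = Mul(Add(-3, 9, 27), Rational(-1, 237)) = Mul(33, Rational(-1, 237)) = Rational(-11, 79)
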